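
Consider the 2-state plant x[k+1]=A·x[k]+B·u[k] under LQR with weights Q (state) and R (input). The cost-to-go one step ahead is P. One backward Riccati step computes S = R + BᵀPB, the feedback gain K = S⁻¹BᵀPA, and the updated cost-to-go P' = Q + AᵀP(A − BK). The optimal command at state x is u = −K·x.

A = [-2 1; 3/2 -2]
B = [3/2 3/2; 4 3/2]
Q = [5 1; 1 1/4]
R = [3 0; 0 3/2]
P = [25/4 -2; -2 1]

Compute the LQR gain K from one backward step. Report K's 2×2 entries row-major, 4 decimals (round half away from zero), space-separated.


BᵀP = [1.3750 1.0000; 6.3750 -1.5000]
S = R + BᵀPB = [3 0; 0 3/2] + [6.0625 3.5625; 3.5625 7.3125] = [9.0625 3.5625; 3.5625 8.8125]
BᵀPA = [-1.2500 -0.6250; -15.0000 9.3750]
K = S⁻¹·BᵀPA = [0.6315 -0.5792; -1.9574 1.2980]
A−BK = [-0.0112 -0.0782; 1.9100 -1.6301]
AᵀP(A−BK) = [10.6779 -7.7544; -7.7544 5.7195]
P' = Q + AᵀP(A−BK) = [15.6779 -6.7544; -6.7544 5.9695]
tr(P') = 21.6474

0.6315 -0.5792 -1.9574 1.2980


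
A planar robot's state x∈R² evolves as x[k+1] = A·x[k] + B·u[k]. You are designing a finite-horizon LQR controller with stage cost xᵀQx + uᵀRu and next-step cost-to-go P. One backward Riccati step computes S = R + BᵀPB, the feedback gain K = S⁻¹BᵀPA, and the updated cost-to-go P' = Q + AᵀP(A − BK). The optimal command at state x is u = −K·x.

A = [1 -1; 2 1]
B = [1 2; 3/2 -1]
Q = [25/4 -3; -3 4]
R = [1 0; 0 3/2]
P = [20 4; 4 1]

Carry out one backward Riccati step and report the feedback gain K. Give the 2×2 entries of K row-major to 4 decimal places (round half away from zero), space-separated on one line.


BᵀP = [26.0000 5.5000; 36.0000 7.0000]
S = R + BᵀPB = [1 0; 0 3/2] + [34.2500 46.5000; 46.5000 65.0000] = [35.2500 46.5000; 46.5000 66.5000]
BᵀPA = [37.0000 -20.5000; 50.0000 -29.0000]
K = S⁻¹·BᵀPA = [0.7450 -0.0811; 0.2309 -0.3794]
A−BK = [-0.2069 -0.1601; 1.1134 0.7423]
AᵀP(A−BK) = [0.8880 -0.0302; -0.0302 0.3354]
P' = Q + AᵀP(A−BK) = [7.1380 -3.0302; -3.0302 4.3354]
tr(P') = 11.4734

0.7450 -0.0811 0.2309 -0.3794


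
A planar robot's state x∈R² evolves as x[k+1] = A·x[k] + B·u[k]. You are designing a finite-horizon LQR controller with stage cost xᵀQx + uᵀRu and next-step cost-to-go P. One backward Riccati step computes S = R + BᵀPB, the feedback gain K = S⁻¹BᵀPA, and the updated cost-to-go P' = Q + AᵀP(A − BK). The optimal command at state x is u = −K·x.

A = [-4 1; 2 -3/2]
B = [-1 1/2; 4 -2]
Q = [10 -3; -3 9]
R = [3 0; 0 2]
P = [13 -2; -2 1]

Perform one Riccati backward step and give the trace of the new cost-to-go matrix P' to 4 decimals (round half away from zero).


BᵀP = [-21.0000 6.0000; 10.5000 -3.0000]
S = R + BᵀPB = [3 0; 0 2] + [45.0000 -22.5000; -22.5000 11.2500] = [48.0000 -22.5000; -22.5000 13.2500]
BᵀPA = [96.0000 -30.0000; -48.0000 15.0000]
K = S⁻¹·BᵀPA = [1.4798 -0.4624; -1.1098 0.3468]
A−BK = [-1.9653 0.3642; -6.1387 1.0434]
AᵀP(A−BK) = [48.6705 -9.9595; -9.9595 2.1749]
P' = Q + AᵀP(A−BK) = [58.6705 -12.9595; -12.9595 11.1749]
tr(P') = 69.8454

69.8454


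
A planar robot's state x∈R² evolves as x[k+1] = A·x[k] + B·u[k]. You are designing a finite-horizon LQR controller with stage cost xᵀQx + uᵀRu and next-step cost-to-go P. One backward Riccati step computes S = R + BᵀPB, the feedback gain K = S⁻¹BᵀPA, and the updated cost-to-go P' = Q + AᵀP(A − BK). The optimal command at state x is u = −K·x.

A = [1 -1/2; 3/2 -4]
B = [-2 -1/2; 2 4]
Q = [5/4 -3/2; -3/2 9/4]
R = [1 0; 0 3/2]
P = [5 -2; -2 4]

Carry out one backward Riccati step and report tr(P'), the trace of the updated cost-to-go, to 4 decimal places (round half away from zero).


BᵀP = [-14.0000 12.0000; -10.5000 17.0000]
S = R + BᵀPB = [1 0; 0 3/2] + [52.0000 55.0000; 55.0000 73.2500] = [53.0000 55.0000; 55.0000 74.7500]
BᵀPA = [4.0000 -41.0000; 15.0000 -62.7500]
K = S⁻¹·BᵀPA = [-0.5615 0.4126; 0.6138 -1.1430]
A−BK = [0.1839 -0.2463; 0.1677 -0.2530]
AᵀP(A−BK) = [1.0387 -1.5047; -1.5047 2.4402]
P' = Q + AᵀP(A−BK) = [2.2887 -3.0047; -3.0047 4.6902]
tr(P') = 6.9789

6.9789


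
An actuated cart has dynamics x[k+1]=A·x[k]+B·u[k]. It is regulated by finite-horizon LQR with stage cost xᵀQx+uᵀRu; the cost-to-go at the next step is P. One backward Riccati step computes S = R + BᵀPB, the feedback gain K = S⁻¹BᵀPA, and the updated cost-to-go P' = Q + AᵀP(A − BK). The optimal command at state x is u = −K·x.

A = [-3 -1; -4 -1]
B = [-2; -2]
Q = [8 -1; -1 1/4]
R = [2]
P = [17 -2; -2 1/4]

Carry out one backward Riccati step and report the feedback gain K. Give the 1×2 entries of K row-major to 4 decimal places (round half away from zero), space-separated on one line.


1.3818 0.4818

BᵀP = [-30.0000 3.5000]
S = R + BᵀPB = [2] + [53.0000] = [55.0000]
BᵀPA = [76.0000 26.5000]
K = S⁻¹·BᵀPA = [1.3818 0.4818]
A−BK = [-0.2364 -0.0364; -1.2364 -0.0364]
AᵀP(A−BK) = [3.9818 1.3818; 1.3818 0.4818]
P' = Q + AᵀP(A−BK) = [11.9818 0.3818; 0.3818 0.7318]
tr(P') = 12.7136


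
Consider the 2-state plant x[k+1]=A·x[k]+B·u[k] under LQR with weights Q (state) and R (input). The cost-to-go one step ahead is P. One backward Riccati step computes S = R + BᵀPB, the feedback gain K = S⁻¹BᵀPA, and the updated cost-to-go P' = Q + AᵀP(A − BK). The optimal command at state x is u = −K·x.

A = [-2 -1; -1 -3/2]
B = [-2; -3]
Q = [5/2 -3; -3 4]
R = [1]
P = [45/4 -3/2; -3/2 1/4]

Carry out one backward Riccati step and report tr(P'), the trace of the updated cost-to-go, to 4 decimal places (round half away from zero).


8.3368

BᵀP = [-18.0000 2.2500]
S = R + BᵀPB = [1] + [29.2500] = [30.2500]
BᵀPA = [33.7500 14.6250]
K = S⁻¹·BᵀPA = [1.1157 0.4835]
A−BK = [0.2314 -0.0331; 2.3471 -0.0496]
AᵀP(A−BK) = [1.5950 0.5579; 0.5579 0.2417]
P' = Q + AᵀP(A−BK) = [4.0950 -2.4421; -2.4421 4.2417]
tr(P') = 8.3368


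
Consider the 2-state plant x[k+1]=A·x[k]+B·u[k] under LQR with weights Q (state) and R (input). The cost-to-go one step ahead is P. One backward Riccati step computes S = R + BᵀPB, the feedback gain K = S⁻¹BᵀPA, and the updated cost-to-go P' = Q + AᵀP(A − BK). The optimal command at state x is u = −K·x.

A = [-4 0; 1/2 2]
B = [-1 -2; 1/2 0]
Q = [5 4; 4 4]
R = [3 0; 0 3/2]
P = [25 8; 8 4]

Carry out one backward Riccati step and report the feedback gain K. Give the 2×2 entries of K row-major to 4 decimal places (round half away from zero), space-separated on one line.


BᵀP = [-21.0000 -6.0000; -50.0000 -16.0000]
S = R + BᵀPB = [3 0; 0 3/2] + [18.0000 42.0000; 42.0000 100.0000] = [21.0000 42.0000; 42.0000 101.5000]
BᵀPA = [81.0000 -12.0000; 192.0000 -32.0000]
K = S⁻¹·BᵀPA = [0.4286 0.3429; 1.7143 -0.4571]
A−BK = [-0.1429 -0.5714; 0.2857 1.8286]
AᵀP(A−BK) = [5.1429 0.0000; 0.0000 5.4857]
P' = Q + AᵀP(A−BK) = [10.1429 4.0000; 4.0000 9.4857]
tr(P') = 19.6286

0.4286 0.3429 1.7143 -0.4571


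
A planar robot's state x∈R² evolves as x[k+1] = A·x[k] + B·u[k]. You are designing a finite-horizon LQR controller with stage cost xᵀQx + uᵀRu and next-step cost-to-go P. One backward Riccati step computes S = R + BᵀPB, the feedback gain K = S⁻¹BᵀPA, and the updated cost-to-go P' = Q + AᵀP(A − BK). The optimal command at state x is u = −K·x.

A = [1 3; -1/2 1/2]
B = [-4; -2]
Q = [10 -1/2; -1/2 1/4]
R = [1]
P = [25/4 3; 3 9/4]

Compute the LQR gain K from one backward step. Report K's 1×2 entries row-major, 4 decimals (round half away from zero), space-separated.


BᵀP = [-31.0000 -16.5000]
S = R + BᵀPB = [1] + [157.0000] = [158.0000]
BᵀPA = [-22.7500 -101.2500]
K = S⁻¹·BᵀPA = [-0.1440 -0.6408]
A−BK = [0.4241 0.4367; -0.7880 -0.7816]
AᵀP(A−BK) = [0.5368 0.6088; 0.6088 0.9292]
P' = Q + AᵀP(A−BK) = [10.5368 0.1088; 0.1088 1.1792]
tr(P') = 11.7160

-0.1440 -0.6408


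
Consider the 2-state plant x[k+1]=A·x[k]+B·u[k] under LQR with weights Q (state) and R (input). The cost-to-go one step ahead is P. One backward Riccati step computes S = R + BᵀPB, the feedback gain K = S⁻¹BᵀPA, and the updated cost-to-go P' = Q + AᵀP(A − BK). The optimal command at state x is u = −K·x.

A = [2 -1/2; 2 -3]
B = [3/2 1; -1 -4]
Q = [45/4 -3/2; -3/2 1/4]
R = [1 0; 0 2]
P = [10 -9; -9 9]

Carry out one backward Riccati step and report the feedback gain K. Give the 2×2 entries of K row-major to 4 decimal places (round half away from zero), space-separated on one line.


BᵀP = [24.0000 -22.5000; 46.0000 -45.0000]
S = R + BᵀPB = [1 0; 0 2] + [58.5000 114.0000; 114.0000 226.0000] = [59.5000 114.0000; 114.0000 228.0000]
BᵀPA = [3.0000 55.5000; 2.0000 112.0000]
K = S⁻¹·BᵀPA = [0.8000 -0.2000; -0.3912 0.5912]
A−BK = [1.1912 -0.7912; 1.2351 -0.8351]
AᵀP(A−BK) = [2.3825 -1.5825; -1.5825 1.3825]
P' = Q + AᵀP(A−BK) = [13.6325 -3.0825; -3.0825 1.6325]
tr(P') = 15.2649

0.8000 -0.2000 -0.3912 0.5912


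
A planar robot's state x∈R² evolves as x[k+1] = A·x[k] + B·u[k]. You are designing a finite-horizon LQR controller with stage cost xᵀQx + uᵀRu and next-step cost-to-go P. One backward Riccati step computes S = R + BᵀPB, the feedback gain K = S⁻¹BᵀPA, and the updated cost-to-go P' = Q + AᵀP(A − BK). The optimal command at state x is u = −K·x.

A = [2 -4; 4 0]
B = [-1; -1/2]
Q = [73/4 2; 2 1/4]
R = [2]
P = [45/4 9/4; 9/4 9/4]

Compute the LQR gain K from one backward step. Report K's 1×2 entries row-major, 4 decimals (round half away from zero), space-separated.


-2.3813 3.0817

BᵀP = [-12.3750 -3.3750]
S = R + BᵀPB = [2] + [14.0625] = [16.0625]
BᵀPA = [-38.2500 49.5000]
K = S⁻¹·BᵀPA = [-2.3813 3.0817]
A−BK = [-0.3813 -0.9183; 2.8093 1.5409]
AᵀP(A−BK) = [25.9144 -8.1245; -8.1245 27.4553]
P' = Q + AᵀP(A−BK) = [44.1644 -6.1245; -6.1245 27.7053]
tr(P') = 71.8696


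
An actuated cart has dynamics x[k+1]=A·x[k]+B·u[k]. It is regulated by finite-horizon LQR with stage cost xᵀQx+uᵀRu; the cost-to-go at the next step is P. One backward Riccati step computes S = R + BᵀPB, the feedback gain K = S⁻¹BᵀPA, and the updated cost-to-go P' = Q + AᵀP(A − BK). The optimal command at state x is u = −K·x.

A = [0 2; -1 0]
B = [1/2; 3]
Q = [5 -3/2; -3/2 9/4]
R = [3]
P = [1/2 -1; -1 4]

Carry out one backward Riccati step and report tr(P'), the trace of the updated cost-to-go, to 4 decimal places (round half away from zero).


BᵀP = [-2.7500 11.5000]
S = R + BᵀPB = [3] + [33.1250] = [36.1250]
BᵀPA = [-11.5000 -5.5000]
K = S⁻¹·BᵀPA = [-0.3183 -0.1522]
A−BK = [0.1592 2.0761; -0.0450 0.4567]
AᵀP(A−BK) = [0.3391 0.2491; 0.2491 1.1626]
P' = Q + AᵀP(A−BK) = [5.3391 -1.2509; -1.2509 3.4126]
tr(P') = 8.7517

8.7517


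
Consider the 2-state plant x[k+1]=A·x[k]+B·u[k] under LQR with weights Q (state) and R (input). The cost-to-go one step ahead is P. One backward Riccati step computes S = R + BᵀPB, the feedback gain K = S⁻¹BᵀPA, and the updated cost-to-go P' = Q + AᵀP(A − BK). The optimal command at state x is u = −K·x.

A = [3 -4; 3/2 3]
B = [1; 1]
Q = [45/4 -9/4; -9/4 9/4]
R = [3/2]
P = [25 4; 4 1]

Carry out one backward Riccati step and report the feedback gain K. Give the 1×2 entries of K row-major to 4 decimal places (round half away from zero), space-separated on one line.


BᵀP = [29.0000 5.0000]
S = R + BᵀPB = [3/2] + [34.0000] = [35.5000]
BᵀPA = [94.5000 -101.0000]
K = S⁻¹·BᵀPA = [2.6620 -2.8451]
A−BK = [0.3380 -1.1549; -1.1620 5.8451]
AᵀP(A−BK) = [11.6937 -14.6408; -14.6408 25.6479]
P' = Q + AᵀP(A−BK) = [22.9437 -16.8908; -16.8908 27.8979]
tr(P') = 50.8415

2.6620 -2.8451


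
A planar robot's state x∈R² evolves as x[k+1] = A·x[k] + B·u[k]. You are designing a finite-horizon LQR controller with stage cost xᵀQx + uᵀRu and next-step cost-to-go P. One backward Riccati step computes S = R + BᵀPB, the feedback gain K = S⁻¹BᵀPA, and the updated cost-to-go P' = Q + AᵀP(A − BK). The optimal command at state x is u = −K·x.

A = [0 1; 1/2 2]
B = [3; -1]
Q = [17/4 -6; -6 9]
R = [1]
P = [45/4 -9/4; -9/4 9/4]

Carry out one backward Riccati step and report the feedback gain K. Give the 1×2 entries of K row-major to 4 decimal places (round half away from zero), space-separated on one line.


-0.0381 0.1525

BᵀP = [36.0000 -9.0000]
S = R + BᵀPB = [1] + [117.0000] = [118.0000]
BᵀPA = [-4.5000 18.0000]
K = S⁻¹·BᵀPA = [-0.0381 0.1525]
A−BK = [0.1144 0.5424; 0.4619 2.1525]
AᵀP(A−BK) = [0.3909 1.8114; 1.8114 8.5042]
P' = Q + AᵀP(A−BK) = [4.6409 -4.1886; -4.1886 17.5042]
tr(P') = 22.1451


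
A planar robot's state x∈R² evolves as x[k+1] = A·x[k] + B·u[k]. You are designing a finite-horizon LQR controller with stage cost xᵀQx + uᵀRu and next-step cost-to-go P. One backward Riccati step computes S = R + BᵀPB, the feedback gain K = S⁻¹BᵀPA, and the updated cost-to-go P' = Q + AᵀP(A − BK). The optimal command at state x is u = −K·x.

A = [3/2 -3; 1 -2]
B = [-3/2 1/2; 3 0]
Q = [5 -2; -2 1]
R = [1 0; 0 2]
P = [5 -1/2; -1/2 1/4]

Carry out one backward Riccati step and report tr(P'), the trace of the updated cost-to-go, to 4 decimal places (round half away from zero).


BᵀP = [-9.0000 1.5000; 2.5000 -0.2500]
S = R + BᵀPB = [1 0; 0 2] + [18.0000 -4.5000; -4.5000 1.2500] = [19.0000 -4.5000; -4.5000 3.2500]
BᵀPA = [-12.0000 24.0000; 3.5000 -7.0000]
K = S⁻¹·BᵀPA = [-0.5602 1.1205; 0.3012 -0.6024]
A−BK = [0.5090 -1.0181; 2.6807 -5.3614]
AᵀP(A−BK) = [2.2229 -4.4458; -4.4458 8.8916]
P' = Q + AᵀP(A−BK) = [7.2229 -6.4458; -6.4458 9.8916]
tr(P') = 17.1145

17.1145


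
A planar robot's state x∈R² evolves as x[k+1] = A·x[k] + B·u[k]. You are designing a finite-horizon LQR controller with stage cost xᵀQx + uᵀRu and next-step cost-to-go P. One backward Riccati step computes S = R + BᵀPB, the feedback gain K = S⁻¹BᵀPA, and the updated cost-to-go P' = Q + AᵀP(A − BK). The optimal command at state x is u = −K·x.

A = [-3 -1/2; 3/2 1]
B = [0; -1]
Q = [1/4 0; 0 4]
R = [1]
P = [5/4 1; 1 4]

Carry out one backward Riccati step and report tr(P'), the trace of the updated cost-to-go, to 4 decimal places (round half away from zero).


14.5625

BᵀP = [-1.0000 -4.0000]
S = R + BᵀPB = [1] + [4.0000] = [5.0000]
BᵀPA = [-3.0000 -3.5000]
K = S⁻¹·BᵀPA = [-0.6000 -0.7000]
A−BK = [-3.0000 -0.5000; 0.9000 0.3000]
AᵀP(A−BK) = [9.4500 2.0250; 2.0250 0.8625]
P' = Q + AᵀP(A−BK) = [9.7000 2.0250; 2.0250 4.8625]
tr(P') = 14.5625


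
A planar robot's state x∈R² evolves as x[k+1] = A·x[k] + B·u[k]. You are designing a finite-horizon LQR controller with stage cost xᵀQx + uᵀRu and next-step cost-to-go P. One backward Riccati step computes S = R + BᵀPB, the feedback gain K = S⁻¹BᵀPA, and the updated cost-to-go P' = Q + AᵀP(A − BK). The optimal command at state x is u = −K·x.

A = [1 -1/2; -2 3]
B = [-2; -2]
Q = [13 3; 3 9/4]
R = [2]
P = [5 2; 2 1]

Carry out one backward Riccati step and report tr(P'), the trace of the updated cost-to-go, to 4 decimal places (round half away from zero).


BᵀP = [-14.0000 -6.0000]
S = R + BᵀPB = [2] + [40.0000] = [42.0000]
BᵀPA = [-2.0000 -11.0000]
K = S⁻¹·BᵀPA = [-0.0476 -0.2619]
A−BK = [0.9048 -1.0238; -2.0952 2.4762]
AᵀP(A−BK) = [0.9048 -1.0238; -1.0238 1.3690]
P' = Q + AᵀP(A−BK) = [13.9048 1.9762; 1.9762 3.6190]
tr(P') = 17.5238

17.5238


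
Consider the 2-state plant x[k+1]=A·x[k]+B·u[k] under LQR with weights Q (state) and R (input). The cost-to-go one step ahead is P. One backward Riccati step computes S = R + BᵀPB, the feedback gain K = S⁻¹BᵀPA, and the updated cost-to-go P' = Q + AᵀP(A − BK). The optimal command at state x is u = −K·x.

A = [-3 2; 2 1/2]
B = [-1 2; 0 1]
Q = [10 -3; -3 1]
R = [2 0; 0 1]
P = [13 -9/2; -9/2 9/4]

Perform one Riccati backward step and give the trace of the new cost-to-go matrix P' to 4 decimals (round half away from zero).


BᵀP = [-13.0000 4.5000; 21.5000 -6.7500]
S = R + BᵀPB = [2 0; 0 1] + [13.0000 -21.5000; -21.5000 36.2500] = [15.0000 -21.5000; -21.5000 37.2500]
BᵀPA = [48.0000 -23.7500; -78.0000 39.6250]
K = S⁻¹·BᵀPA = [1.1503 -0.3394; -1.4301 0.8679]
A−BK = [1.0104 -0.0751; 3.4301 -0.3679]
AᵀP(A−BK) = [13.2435 -3.0155; -3.0155 1.1127]
P' = Q + AᵀP(A−BK) = [23.2435 -6.0155; -6.0155 2.1127]
tr(P') = 25.3562

25.3562


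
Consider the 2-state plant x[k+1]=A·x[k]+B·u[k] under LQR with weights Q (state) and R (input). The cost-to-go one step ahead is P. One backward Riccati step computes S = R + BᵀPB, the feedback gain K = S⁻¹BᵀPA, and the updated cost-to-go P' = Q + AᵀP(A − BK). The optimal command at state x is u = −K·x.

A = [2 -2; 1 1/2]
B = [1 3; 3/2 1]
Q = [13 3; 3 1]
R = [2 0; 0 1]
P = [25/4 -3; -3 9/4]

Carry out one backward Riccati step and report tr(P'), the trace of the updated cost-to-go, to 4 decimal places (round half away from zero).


BᵀP = [1.7500 0.3750; 15.7500 -6.7500]
S = R + BᵀPB = [2 0; 0 1] + [2.3125 5.6250; 5.6250 40.5000] = [4.3125 5.6250; 5.6250 41.5000]
BᵀPA = [3.8750 -3.3125; 24.7500 -34.8750]
K = S⁻¹·BᵀPA = [0.1466 0.3985; 0.5765 -0.8944]
A−BK = [0.1239 0.2847; 0.2036 0.7967]
AᵀP(A−BK) = [0.4132 -0.2834; -0.2834 1.6913]
P' = Q + AᵀP(A−BK) = [13.4132 2.7166; 2.7166 2.6913]
tr(P') = 16.1045

16.1045


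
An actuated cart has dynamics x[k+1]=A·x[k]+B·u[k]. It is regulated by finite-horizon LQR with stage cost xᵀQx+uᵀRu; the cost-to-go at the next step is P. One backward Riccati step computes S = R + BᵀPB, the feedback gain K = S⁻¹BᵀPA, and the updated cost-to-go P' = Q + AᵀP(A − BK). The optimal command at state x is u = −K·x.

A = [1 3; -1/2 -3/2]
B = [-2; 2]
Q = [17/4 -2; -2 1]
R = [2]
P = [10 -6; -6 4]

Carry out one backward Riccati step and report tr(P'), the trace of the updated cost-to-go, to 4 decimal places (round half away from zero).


BᵀP = [-32.0000 20.0000]
S = R + BᵀPB = [2] + [104.0000] = [106.0000]
BᵀPA = [-42.0000 -126.0000]
K = S⁻¹·BᵀPA = [-0.3962 -1.1887]
A−BK = [0.2075 0.6226; 0.2925 0.8774]
AᵀP(A−BK) = [0.3585 1.0755; 1.0755 3.2264]
P' = Q + AᵀP(A−BK) = [4.6085 -0.9245; -0.9245 4.2264]
tr(P') = 8.8349

8.8349


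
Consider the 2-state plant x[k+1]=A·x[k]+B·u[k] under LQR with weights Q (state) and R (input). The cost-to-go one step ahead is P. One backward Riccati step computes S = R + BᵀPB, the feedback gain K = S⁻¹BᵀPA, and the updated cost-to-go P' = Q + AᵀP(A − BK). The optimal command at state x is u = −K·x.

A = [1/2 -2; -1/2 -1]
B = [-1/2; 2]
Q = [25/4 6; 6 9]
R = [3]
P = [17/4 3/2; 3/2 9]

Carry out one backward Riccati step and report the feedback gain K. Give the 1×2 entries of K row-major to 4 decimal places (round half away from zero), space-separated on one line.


-0.2209 -0.5126

BᵀP = [0.8750 17.2500]
S = R + BᵀPB = [3] + [34.0625] = [37.0625]
BᵀPA = [-8.1875 -19.0000]
K = S⁻¹·BᵀPA = [-0.2209 -0.5126]
A−BK = [0.3895 -2.2563; -0.0582 0.0253]
AᵀP(A−BK) = [0.7538 -3.1973; -3.1973 22.2597]
P' = Q + AᵀP(A−BK) = [7.0038 2.8027; 2.8027 31.2597]
tr(P') = 38.2635


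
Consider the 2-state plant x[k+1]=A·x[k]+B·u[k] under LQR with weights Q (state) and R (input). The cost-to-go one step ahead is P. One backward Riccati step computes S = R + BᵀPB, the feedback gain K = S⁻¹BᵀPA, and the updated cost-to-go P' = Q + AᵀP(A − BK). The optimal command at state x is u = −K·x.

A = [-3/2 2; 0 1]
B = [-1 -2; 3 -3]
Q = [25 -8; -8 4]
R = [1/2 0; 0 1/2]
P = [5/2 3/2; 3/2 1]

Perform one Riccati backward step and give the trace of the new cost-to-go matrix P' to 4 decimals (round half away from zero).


29.4682

BᵀP = [2.0000 1.5000; -9.5000 -6.0000]
S = R + BᵀPB = [1/2 0; 0 1/2] + [2.5000 -8.5000; -8.5000 37.0000] = [3.0000 -8.5000; -8.5000 37.5000]
BᵀPA = [-3.0000 5.5000; 14.2500 -25.0000]
K = S⁻¹·BᵀPA = [0.2143 -0.1553; 0.4286 -0.7019]
A−BK = [-0.4286 0.4410; 0.6429 -0.6398]
AᵀP(A−BK) = [0.1607 -0.2143; -0.2143 0.3075]
P' = Q + AᵀP(A−BK) = [25.1607 -8.2143; -8.2143 4.3075]
tr(P') = 29.4682


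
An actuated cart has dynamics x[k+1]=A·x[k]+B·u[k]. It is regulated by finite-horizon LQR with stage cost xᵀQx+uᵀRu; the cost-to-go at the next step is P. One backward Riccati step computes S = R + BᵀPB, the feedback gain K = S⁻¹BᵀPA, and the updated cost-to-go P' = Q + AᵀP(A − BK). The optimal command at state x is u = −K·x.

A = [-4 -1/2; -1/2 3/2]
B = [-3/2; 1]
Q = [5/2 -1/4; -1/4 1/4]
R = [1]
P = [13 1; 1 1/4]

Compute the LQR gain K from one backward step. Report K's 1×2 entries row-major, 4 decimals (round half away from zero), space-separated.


2.7136 0.2682

BᵀP = [-18.5000 -1.2500]
S = R + BᵀPB = [1] + [26.5000] = [27.5000]
BᵀPA = [74.6250 7.3750]
K = S⁻¹·BᵀPA = [2.7136 0.2682]
A−BK = [0.0705 -0.0977; -3.2136 1.2318]
AᵀP(A−BK) = [9.5574 0.0494; 0.0494 0.3347]
P' = Q + AᵀP(A−BK) = [12.0574 -0.2006; -0.2006 0.5847]
tr(P') = 12.6420


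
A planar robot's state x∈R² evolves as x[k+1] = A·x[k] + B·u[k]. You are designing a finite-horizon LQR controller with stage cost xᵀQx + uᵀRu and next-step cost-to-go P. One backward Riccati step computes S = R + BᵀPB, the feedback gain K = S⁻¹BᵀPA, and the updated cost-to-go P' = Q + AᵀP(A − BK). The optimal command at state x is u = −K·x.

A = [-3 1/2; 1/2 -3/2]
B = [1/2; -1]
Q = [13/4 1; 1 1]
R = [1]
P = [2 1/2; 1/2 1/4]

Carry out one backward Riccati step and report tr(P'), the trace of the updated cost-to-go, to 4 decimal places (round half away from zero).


19.2750

BᵀP = [0.5000 0.0000]
S = R + BᵀPB = [1] + [0.2500] = [1.2500]
BᵀPA = [-1.5000 0.2500]
K = S⁻¹·BᵀPA = [-1.2000 0.2000]
A−BK = [-2.4000 0.4000; -0.7000 -1.3000]
AᵀP(A−BK) = [14.7625 -0.5125; -0.5125 0.2625]
P' = Q + AᵀP(A−BK) = [18.0125 0.4875; 0.4875 1.2625]
tr(P') = 19.2750


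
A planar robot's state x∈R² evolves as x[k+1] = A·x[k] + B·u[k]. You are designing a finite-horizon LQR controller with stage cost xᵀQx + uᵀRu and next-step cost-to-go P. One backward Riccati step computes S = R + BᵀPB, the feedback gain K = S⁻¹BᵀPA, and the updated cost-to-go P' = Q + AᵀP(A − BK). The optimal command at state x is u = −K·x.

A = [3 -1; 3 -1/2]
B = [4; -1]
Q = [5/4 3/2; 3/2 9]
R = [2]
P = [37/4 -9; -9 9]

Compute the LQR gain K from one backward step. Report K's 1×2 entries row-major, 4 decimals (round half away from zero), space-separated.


BᵀP = [46.0000 -45.0000]
S = R + BᵀPB = [2] + [229.0000] = [231.0000]
BᵀPA = [3.0000 -23.5000]
K = S⁻¹·BᵀPA = [0.0130 -0.1017]
A−BK = [2.9481 -0.5931; 3.0130 -0.6017]
AᵀP(A−BK) = [2.2110 -0.4448; -0.4448 0.1093]
P' = Q + AᵀP(A−BK) = [3.4610 1.0552; 1.0552 9.1093]
tr(P') = 12.5703

0.0130 -0.1017


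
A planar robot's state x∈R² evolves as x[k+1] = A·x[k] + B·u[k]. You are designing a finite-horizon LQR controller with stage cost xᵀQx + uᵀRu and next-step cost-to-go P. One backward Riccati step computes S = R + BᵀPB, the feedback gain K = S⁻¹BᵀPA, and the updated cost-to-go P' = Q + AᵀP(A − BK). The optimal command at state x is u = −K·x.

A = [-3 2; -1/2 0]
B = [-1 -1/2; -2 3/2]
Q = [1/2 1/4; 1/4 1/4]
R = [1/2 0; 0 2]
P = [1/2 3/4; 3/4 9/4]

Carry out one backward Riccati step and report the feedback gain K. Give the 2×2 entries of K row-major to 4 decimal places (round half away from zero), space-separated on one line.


BᵀP = [-2.0000 -5.2500; 0.8750 3.0000]
S = R + BᵀPB = [1/2 0; 0 2] + [12.5000 -6.8750; -6.8750 4.0625] = [13.0000 -6.8750; -6.8750 6.0625]
BᵀPA = [8.6250 -4.0000; -4.1250 1.7500]
K = S⁻¹·BᵀPA = [0.7585 -0.3873; 0.1798 -0.1506]
A−BK = [-2.1516 1.5374; 0.7474 -0.5488]
AᵀP(A−BK) = [1.5117 -1.0305; -1.0305 0.7142]
P' = Q + AᵀP(A−BK) = [2.0117 -0.7805; -0.7805 0.9642]
tr(P') = 2.9759

0.7585 -0.3873 0.1798 -0.1506


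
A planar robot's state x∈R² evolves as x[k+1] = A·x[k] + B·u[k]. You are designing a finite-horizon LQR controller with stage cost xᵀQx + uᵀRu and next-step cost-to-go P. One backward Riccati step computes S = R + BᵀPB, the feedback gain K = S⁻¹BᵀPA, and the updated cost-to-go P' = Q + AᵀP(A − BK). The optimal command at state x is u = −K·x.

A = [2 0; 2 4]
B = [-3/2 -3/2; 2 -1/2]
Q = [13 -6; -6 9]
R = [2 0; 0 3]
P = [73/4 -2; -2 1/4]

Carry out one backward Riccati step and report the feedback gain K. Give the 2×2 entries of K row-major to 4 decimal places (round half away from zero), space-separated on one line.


-0.6461 0.2166 -0.4310 0.0410

BᵀP = [-31.3750 3.5000; -26.3750 2.8750]
S = R + BᵀPB = [2 0; 0 3] + [54.0625 45.3125; 45.3125 38.1250] = [56.0625 45.3125; 45.3125 41.1250]
BᵀPA = [-55.7500 14.0000; -47.0000 11.5000]
K = S⁻¹·BᵀPA = [-0.6461 0.2166; -0.4310 0.0410]
A−BK = [0.3844 0.3864; 3.0766 3.5873]
AᵀP(A−BK) = [1.7246 0.0015; 0.0015 0.4963]
P' = Q + AᵀP(A−BK) = [14.7246 -5.9985; -5.9985 9.4963]
tr(P') = 24.2209


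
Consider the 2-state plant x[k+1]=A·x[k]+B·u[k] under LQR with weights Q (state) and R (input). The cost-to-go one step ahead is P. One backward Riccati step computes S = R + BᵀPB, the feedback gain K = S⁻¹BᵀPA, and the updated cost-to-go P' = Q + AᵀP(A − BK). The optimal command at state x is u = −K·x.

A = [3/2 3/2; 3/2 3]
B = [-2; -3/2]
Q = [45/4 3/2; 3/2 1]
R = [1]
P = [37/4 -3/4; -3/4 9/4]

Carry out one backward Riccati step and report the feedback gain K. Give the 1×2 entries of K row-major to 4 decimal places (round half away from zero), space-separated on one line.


BᵀP = [-17.3750 -1.8750]
S = R + BᵀPB = [1] + [37.5625] = [38.5625]
BᵀPA = [-28.8750 -31.6875]
K = S⁻¹·BᵀPA = [-0.7488 -0.8217]
A−BK = [0.0024 -0.1434; 0.3768 1.7674]
AᵀP(A−BK) = [0.8788 2.1479; 2.1479 8.2743]
P' = Q + AᵀP(A−BK) = [12.1288 3.6479; 3.6479 9.2743]
tr(P') = 21.4032

-0.7488 -0.8217


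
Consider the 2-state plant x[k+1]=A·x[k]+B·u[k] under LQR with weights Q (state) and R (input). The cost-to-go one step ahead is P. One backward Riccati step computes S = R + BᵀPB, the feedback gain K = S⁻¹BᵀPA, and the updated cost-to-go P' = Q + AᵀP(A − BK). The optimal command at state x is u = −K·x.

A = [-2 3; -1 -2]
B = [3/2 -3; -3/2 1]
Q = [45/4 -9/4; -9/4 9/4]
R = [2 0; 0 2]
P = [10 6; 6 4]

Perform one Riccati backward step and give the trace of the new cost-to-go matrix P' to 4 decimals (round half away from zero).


18.7121

BᵀP = [6.0000 3.0000; -24.0000 -14.0000]
S = R + BᵀPB = [2 0; 0 2] + [4.5000 -15.0000; -15.0000 58.0000] = [6.5000 -15.0000; -15.0000 60.0000]
BᵀPA = [-15.0000 12.0000; 62.0000 -44.0000]
K = S⁻¹·BᵀPA = [0.1818 0.3636; 1.0788 -0.6424]
A−BK = [0.9636 0.5273; -1.8061 -0.8121]
AᵀP(A−BK) = [3.8424 -0.7152; -0.7152 1.3697]
P' = Q + AᵀP(A−BK) = [15.0924 -2.9652; -2.9652 3.6197]
tr(P') = 18.7121


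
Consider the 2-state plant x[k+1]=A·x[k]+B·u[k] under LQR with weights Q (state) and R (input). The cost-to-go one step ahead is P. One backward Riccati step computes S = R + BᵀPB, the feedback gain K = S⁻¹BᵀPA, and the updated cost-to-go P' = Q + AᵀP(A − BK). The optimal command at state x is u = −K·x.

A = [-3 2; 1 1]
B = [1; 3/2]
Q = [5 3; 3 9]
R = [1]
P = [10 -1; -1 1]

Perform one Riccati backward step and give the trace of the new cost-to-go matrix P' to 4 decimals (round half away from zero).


BᵀP = [8.5000 0.5000]
S = R + BᵀPB = [1] + [9.2500] = [10.2500]
BᵀPA = [-25.0000 17.5000]
K = S⁻¹·BᵀPA = [-2.4390 1.7073]
A−BK = [-0.5610 0.2927; 4.6585 -1.5610]
AᵀP(A−BK) = [36.0244 -15.3171; -15.3171 7.1220]
P' = Q + AᵀP(A−BK) = [41.0244 -12.3171; -12.3171 16.1220]
tr(P') = 57.1463

57.1463


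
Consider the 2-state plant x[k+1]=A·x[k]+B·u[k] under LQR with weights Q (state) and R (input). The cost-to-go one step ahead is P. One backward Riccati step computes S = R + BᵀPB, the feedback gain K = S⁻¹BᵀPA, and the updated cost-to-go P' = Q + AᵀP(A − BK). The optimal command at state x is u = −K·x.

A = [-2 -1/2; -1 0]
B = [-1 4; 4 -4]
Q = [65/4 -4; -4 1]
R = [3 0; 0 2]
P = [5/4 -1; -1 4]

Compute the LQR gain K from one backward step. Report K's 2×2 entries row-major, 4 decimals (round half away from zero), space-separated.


BᵀP = [-5.2500 17.0000; 9.0000 -20.0000]
S = R + BᵀPB = [3 0; 0 2] + [73.2500 -89.0000; -89.0000 116.0000] = [76.2500 -89.0000; -89.0000 118.0000]
BᵀPA = [-6.5000 2.6250; 2.0000 -4.5000]
K = S⁻¹·BᵀPA = [-0.5471 -0.0843; -0.3957 -0.1017]
A−BK = [-0.9642 -0.1774; -0.3943 -0.0697]
AᵀP(A−BK) = [2.2350 0.4055; 0.4055 0.0761]
P' = Q + AᵀP(A−BK) = [18.4850 -3.5945; -3.5945 1.0761]
tr(P') = 19.5611

-0.5471 -0.0843 -0.3957 -0.1017


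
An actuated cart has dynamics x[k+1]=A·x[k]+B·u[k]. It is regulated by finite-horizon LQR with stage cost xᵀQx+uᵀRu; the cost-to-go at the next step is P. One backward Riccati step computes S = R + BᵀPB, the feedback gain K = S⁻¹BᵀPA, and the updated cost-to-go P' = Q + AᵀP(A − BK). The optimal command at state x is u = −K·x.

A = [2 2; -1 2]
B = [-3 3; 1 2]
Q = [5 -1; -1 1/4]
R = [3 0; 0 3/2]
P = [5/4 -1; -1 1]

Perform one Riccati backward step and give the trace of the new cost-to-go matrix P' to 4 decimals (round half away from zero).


BᵀP = [-4.7500 4.0000; 1.7500 -1.0000]
S = R + BᵀPB = [3 0; 0 3/2] + [18.2500 -6.2500; -6.2500 3.2500] = [21.2500 -6.2500; -6.2500 4.7500]
BᵀPA = [-13.5000 -1.5000; 4.5000 1.5000]
K = S⁻¹·BᵀPA = [-0.5818 0.0364; 0.1818 0.3636]
A−BK = [-0.2909 1.0182; -0.7818 1.2364]
AᵀP(A−BK) = [1.3273 -0.1455; -0.1455 0.5091]
P' = Q + AᵀP(A−BK) = [6.3273 -1.1455; -1.1455 0.7591]
tr(P') = 7.0864

7.0864


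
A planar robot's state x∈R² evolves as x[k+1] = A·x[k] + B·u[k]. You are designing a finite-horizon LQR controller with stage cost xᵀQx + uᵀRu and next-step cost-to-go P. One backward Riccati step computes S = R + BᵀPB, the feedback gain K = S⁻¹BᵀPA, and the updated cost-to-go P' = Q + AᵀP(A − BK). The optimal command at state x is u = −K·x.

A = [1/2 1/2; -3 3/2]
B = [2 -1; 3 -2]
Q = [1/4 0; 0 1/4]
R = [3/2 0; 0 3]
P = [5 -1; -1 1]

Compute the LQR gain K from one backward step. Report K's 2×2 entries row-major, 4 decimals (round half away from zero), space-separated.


0.2612 0.1940 0.4813 -0.1567

BᵀP = [7.0000 1.0000; -3.0000 -1.0000]
S = R + BᵀPB = [3/2 0; 0 3] + [17.0000 -9.0000; -9.0000 5.0000] = [18.5000 -9.0000; -9.0000 8.0000]
BᵀPA = [0.5000 5.0000; 1.5000 -3.0000]
K = S⁻¹·BᵀPA = [0.2612 0.1940; 0.4813 -0.1567]
A−BK = [0.4590 -0.0448; -2.8209 0.6045]
AᵀP(A−BK) = [12.3974 -2.3619; -2.3619 0.5597]
P' = Q + AᵀP(A−BK) = [12.6474 -2.3619; -2.3619 0.8097]
tr(P') = 13.4571


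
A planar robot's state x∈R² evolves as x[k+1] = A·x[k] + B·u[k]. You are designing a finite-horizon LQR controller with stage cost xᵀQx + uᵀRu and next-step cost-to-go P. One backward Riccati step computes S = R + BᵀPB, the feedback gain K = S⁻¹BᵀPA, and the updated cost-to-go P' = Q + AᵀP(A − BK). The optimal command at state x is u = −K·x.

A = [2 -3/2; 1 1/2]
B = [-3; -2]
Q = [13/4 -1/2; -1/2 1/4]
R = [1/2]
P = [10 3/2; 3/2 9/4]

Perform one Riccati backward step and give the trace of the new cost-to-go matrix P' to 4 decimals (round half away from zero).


BᵀP = [-33.0000 -9.0000]
S = R + BᵀPB = [1/2] + [117.0000] = [117.5000]
BᵀPA = [-75.0000 45.0000]
K = S⁻¹·BᵀPA = [-0.6383 0.3830]
A−BK = [0.0851 -0.3511; -0.2766 1.2660]
AᵀP(A−BK) = [0.3777 -0.9016; -0.9016 3.5785]
P' = Q + AᵀP(A−BK) = [3.6277 -1.4016; -1.4016 3.8285]
tr(P') = 7.4561

7.4561


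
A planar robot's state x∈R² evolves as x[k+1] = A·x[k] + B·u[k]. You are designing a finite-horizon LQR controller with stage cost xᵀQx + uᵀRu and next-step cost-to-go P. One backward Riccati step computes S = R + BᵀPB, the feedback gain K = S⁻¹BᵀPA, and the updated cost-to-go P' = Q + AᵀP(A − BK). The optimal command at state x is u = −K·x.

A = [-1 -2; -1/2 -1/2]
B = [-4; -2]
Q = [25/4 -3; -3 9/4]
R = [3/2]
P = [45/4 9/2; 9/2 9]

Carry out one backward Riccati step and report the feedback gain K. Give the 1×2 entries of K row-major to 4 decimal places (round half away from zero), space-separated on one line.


BᵀP = [-54.0000 -36.0000]
S = R + BᵀPB = [3/2] + [288.0000] = [289.5000]
BᵀPA = [72.0000 126.0000]
K = S⁻¹·BᵀPA = [0.2487 0.4352]
A−BK = [-0.0052 -0.2591; -0.0026 0.3705]
AᵀP(A−BK) = [0.0933 0.1632; 0.1632 1.4106]
P' = Q + AᵀP(A−BK) = [6.3433 -2.8368; -2.8368 3.6606]
tr(P') = 10.0039

0.2487 0.4352


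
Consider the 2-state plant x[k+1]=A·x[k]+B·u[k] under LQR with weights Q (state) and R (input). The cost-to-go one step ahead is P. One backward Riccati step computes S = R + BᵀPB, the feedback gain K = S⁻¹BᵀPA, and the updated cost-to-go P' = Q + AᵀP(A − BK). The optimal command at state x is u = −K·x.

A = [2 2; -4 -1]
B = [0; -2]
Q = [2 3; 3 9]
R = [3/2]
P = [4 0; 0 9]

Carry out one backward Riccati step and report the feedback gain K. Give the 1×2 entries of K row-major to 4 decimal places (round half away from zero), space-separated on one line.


BᵀP = [0.0000 -18.0000]
S = R + BᵀPB = [3/2] + [36.0000] = [37.5000]
BᵀPA = [72.0000 18.0000]
K = S⁻¹·BᵀPA = [1.9200 0.4800]
A−BK = [2.0000 2.0000; -0.1600 -0.0400]
AᵀP(A−BK) = [21.7600 17.4400; 17.4400 16.3600]
P' = Q + AᵀP(A−BK) = [23.7600 20.4400; 20.4400 25.3600]
tr(P') = 49.1200

1.9200 0.4800


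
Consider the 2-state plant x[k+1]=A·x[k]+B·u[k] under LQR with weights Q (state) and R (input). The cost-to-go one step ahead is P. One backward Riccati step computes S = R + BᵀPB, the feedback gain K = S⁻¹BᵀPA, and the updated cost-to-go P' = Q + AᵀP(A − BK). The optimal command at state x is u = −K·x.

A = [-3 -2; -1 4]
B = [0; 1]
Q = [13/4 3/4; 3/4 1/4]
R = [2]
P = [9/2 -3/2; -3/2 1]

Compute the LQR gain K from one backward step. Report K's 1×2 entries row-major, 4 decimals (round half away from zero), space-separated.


BᵀP = [-1.5000 1.0000]
S = R + BᵀPB = [2] + [1.0000] = [3.0000]
BᵀPA = [3.5000 7.0000]
K = S⁻¹·BᵀPA = [1.1667 2.3333]
A−BK = [-3.0000 -2.0000; -2.1667 1.6667]
AᵀP(A−BK) = [28.4167 29.8333; 29.8333 41.6667]
P' = Q + AᵀP(A−BK) = [31.6667 30.5833; 30.5833 41.9167]
tr(P') = 73.5833

1.1667 2.3333


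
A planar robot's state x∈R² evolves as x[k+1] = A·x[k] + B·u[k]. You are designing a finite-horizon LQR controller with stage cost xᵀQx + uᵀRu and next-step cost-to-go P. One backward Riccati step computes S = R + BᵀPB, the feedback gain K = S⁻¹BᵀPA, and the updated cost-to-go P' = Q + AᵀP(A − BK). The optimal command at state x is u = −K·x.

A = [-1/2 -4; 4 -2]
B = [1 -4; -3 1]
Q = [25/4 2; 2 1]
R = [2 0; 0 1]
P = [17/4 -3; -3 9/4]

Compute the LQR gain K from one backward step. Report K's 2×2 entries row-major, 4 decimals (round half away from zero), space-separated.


BᵀP = [13.2500 -9.7500; -20.0000 14.2500]
S = R + BᵀPB = [2 0; 0 1] + [42.5000 -62.7500; -62.7500 94.2500] = [44.5000 -62.7500; -62.7500 95.2500]
BᵀPA = [-45.6250 -33.5000; 67.0000 51.5000]
K = S⁻¹·BᵀPA = [-0.4701 0.1354; 0.3937 0.6299]
A−BK = [1.5449 -1.6159; 2.1960 -2.2238]
AᵀP(A−BK) = [1.2354 -0.5246; -0.5246 1.0969]
P' = Q + AᵀP(A−BK) = [7.4854 1.4754; 1.4754 2.0969]
tr(P') = 9.5823

-0.4701 0.1354 0.3937 0.6299


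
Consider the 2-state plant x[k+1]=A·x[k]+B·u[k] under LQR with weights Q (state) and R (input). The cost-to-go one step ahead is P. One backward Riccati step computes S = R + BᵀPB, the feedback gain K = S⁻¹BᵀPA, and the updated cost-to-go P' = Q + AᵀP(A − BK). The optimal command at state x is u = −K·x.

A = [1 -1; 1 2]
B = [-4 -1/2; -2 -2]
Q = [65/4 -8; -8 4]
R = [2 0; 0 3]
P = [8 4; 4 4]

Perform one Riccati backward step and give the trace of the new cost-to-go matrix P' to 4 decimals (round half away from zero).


BᵀP = [-40.0000 -24.0000; -12.0000 -10.0000]
S = R + BᵀPB = [2 0; 0 3] + [208.0000 68.0000; 68.0000 26.0000] = [210.0000 68.0000; 68.0000 29.0000]
BᵀPA = [-64.0000 -8.0000; -22.0000 -8.0000]
K = S⁻¹·BᵀPA = [-0.2456 0.2128; -0.1828 -0.7749]
A−BK = [-0.0737 -0.5362; 0.1432 0.8759]
AᵀP(A−BK) = [0.2619 0.5730; 0.5730 3.5034]
P' = Q + AᵀP(A−BK) = [16.5119 -7.4270; -7.4270 7.5034]
tr(P') = 24.0153

24.0153


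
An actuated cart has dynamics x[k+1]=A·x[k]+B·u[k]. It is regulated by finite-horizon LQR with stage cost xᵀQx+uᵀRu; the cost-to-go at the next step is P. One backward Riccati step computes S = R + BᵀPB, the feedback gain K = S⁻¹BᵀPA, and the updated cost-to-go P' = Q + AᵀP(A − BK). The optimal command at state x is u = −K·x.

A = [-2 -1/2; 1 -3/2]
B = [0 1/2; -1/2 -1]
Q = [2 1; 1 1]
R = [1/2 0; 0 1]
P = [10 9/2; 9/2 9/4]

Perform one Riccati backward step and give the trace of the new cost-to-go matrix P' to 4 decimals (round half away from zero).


BᵀP = [-2.2500 -1.1250; 0.5000 0.0000]
S = R + BᵀPB = [1/2 0; 0 1] + [0.5625 0.0000; 0.0000 0.2500] = [1.0625 0.0000; 0.0000 1.2500]
BᵀPA = [3.3750 2.8125; -1.0000 -0.2500]
K = S⁻¹·BᵀPA = [3.1765 2.6471; -0.8000 -0.2000]
A−BK = [-1.6000 -0.4000; 1.7882 -0.3765]
AᵀP(A−BK) = [12.7294 8.7412; 8.7412 6.8176]
P' = Q + AᵀP(A−BK) = [14.7294 9.7412; 9.7412 7.8176]
tr(P') = 22.5471

22.5471


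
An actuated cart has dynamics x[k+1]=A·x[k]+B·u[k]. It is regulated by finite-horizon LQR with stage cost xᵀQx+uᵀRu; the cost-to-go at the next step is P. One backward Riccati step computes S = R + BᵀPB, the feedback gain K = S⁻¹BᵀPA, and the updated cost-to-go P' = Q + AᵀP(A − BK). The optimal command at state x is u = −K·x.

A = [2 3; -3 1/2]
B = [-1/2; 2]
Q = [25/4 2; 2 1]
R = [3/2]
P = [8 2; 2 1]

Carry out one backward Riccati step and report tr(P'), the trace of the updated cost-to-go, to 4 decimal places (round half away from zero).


BᵀP = [0.0000 1.0000]
S = R + BᵀPB = [3/2] + [2.0000] = [3.5000]
BᵀPA = [-3.0000 0.5000]
K = S⁻¹·BᵀPA = [-0.8571 0.1429]
A−BK = [1.5714 3.0714; -1.2857 0.2143]
AᵀP(A−BK) = [14.4286 30.9286; 30.9286 78.1786]
P' = Q + AᵀP(A−BK) = [20.6786 32.9286; 32.9286 79.1786]
tr(P') = 99.8571

99.8571


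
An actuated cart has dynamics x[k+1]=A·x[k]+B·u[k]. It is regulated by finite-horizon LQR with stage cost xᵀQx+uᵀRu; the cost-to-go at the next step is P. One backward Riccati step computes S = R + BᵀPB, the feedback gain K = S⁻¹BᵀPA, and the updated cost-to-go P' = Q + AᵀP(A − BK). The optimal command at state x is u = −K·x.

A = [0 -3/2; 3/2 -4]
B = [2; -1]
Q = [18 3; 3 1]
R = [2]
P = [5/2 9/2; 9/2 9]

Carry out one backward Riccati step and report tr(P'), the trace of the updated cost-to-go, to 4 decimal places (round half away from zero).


242.6875

BᵀP = [0.5000 0.0000]
S = R + BᵀPB = [2] + [1.0000] = [3.0000]
BᵀPA = [0.0000 -0.7500]
K = S⁻¹·BᵀPA = [0.0000 -0.2500]
A−BK = [0.0000 -1.0000; 1.5000 -4.2500]
AᵀP(A−BK) = [20.2500 -64.1250; -64.1250 203.4375]
P' = Q + AᵀP(A−BK) = [38.2500 -61.1250; -61.1250 204.4375]
tr(P') = 242.6875


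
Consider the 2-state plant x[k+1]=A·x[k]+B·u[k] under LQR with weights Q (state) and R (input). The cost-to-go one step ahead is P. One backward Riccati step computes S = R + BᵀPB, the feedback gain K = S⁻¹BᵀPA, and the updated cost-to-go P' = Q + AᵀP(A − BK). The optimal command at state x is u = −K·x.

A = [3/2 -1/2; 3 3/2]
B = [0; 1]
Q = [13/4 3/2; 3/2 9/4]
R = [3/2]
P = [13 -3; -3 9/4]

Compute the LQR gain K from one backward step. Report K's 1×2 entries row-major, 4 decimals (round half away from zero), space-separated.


0.6000 1.3000

BᵀP = [-3.0000 2.2500]
S = R + BᵀPB = [3/2] + [2.2500] = [3.7500]
BᵀPA = [2.2500 4.8750]
K = S⁻¹·BᵀPA = [0.6000 1.3000]
A−BK = [1.5000 -0.5000; 2.4000 0.2000]
AᵀP(A−BK) = [21.1500 -4.8000; -4.8000 6.4750]
P' = Q + AᵀP(A−BK) = [24.4000 -3.3000; -3.3000 8.7250]
tr(P') = 33.1250


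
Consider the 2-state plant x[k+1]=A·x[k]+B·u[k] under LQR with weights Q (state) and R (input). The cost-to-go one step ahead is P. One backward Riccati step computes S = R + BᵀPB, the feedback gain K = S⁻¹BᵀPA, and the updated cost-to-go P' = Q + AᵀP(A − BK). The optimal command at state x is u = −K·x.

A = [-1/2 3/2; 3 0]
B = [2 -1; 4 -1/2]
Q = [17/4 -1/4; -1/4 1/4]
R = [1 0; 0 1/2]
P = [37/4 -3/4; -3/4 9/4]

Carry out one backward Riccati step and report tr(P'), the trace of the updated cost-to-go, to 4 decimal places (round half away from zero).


BᵀP = [15.5000 7.5000; -8.8750 -0.3750]
S = R + BᵀPB = [1 0; 0 1/2] + [61.0000 -19.2500; -19.2500 9.0625] = [62.0000 -19.2500; -19.2500 9.5625]
BᵀPA = [14.7500 23.2500; 3.3125 -13.3125]
K = S⁻¹·BᵀPA = [0.9213 -0.1527; 2.2010 -1.6995]
A−BK = [-0.1416 0.1058; 0.4154 -0.2391]
AᵀP(A−BK) = [3.9327 -2.4313; -2.4313 1.7376]
P' = Q + AᵀP(A−BK) = [8.1827 -2.6813; -2.6813 1.9876]
tr(P') = 10.1704

10.1704
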